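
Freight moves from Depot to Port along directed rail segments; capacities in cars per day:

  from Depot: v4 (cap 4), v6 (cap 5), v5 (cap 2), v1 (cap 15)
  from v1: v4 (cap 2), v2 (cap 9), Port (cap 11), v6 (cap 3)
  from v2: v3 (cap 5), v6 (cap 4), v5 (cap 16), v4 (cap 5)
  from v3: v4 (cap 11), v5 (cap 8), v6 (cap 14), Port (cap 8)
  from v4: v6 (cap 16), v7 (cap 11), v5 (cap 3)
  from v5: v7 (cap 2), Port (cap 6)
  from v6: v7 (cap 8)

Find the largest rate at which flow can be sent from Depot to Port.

Augment Depot→v1→Port: bottleneck 11, flow now 11.
Augment Depot→v5→Port: bottleneck 2, flow now 13.
Augment Depot→v4→v5→Port: bottleneck 3, flow now 16.
Augment Depot→v1→v2→v3→Port: bottleneck 4, flow now 20.
No augmenting path remains; maximum flow = 20.
In the residual graph, reachable from Depot: {Depot, v4, v6, v7}.
Min-cut edges: Depot→v1 (15), Depot→v5 (2), v4→v5 (3); capacity 15 + 2 + 3 = 20.
This cut is saturated, so no flow can exceed 20.

20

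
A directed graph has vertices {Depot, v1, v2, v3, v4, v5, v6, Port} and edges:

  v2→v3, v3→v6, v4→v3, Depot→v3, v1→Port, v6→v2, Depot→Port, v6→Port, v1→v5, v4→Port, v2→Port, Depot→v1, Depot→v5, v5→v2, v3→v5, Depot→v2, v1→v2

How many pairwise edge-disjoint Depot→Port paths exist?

4

Assign every edge capacity 1; by Menger, the answer equals the max flow.
Path Depot→Port (+1); total 1.
Path Depot→v1→Port (+1); total 2.
Path Depot→v2→Port (+1); total 3.
Path Depot→v3→v6→Port (+1); total 4.
No residual Depot→Port path; max flow = 4.
Certifying cut of size 4: {Depot→Port, Depot→v1, v2→Port, v3→v6}.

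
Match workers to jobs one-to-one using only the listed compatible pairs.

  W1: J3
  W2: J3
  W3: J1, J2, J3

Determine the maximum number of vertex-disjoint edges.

Unit-capacity flow: source→left, listed edges, right→sink; max matching = max flow.
Augmenting path W1→J3 (+1); matched 1.
Augmenting path W3→J1 (+1); matched 2.
No augmenting path remains; maximum matching = 2.
König certificate: {W3, J3} is a vertex cover of size 2 (every listed pair touches it), so no matching can be larger.

2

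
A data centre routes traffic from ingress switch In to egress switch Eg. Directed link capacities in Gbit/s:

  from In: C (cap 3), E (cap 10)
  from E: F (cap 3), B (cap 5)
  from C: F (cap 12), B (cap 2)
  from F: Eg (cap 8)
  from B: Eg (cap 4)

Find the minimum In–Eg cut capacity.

10

Augment In→E→F→Eg: bottleneck 3, flow now 3.
Augment In→E→B→Eg: bottleneck 4, flow now 7.
Augment In→C→F→Eg: bottleneck 3, flow now 10.
No augmenting path remains; maximum flow = 10.
By max-flow min-cut, the minimum cut capacity equals the max flow.
In the residual graph, reachable from In: {In, E, B}.
Min-cut edges: In→C (3), E→F (3), B→Eg (4); capacity 3 + 3 + 4 = 10.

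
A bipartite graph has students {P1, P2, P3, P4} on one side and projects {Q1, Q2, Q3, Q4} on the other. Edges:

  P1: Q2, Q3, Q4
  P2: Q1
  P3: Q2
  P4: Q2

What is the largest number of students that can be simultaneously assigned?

Unit-capacity flow: source→left, listed edges, right→sink; max matching = max flow.
Augmenting path P1→Q2 (+1); matched 1.
Augmenting path P2→Q1 (+1); matched 2.
Augmenting path P3→Q2→P1→Q3 (+1); matched 3.
No augmenting path remains; maximum matching = 3.
König certificate: {P1, P2, Q2} is a vertex cover of size 3 (every listed pair touches it), so no matching can be larger.

3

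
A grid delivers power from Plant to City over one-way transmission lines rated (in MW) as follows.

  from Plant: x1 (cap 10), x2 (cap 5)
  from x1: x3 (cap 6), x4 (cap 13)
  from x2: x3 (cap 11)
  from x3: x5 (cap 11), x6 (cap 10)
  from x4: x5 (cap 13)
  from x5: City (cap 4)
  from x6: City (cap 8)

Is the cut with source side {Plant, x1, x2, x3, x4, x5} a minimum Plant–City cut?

No — its capacity is 14, but the minimum cut has capacity 12.

Given cut capacity: 10 + 4 = 14.
Augment Plant→x1→x3→x5→City: bottleneck 4, flow now 4.
Augment Plant→x1→x3→x6→City: bottleneck 2, flow now 6.
Augment Plant→x2→x3→x6→City: bottleneck 5, flow now 11.
Augment Plant→x1→x4→x5→x3→x6→City: bottleneck 1, flow now 12. (uses reverse residual edge)
No augmenting path remains; maximum flow = 12.
In the residual graph, reachable from Plant: {Plant, x1, x2, x3, x4, x5, x6}.
Min-cut edges: x5→City (4), x6→City (8); capacity 4 + 8 = 12.
Cut capacity 14 exceeds the max flow 12, so it is not minimum.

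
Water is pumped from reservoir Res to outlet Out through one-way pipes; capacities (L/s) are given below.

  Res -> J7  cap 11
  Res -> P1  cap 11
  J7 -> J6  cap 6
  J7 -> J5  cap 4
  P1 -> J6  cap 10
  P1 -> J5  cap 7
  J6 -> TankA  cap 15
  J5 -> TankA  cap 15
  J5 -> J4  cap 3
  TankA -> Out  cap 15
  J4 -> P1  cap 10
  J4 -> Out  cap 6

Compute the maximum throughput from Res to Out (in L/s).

Augment Res→J7→J6→TankA→Out: bottleneck 6, flow now 6.
Augment Res→J7→J5→TankA→Out: bottleneck 4, flow now 10.
Augment Res→P1→J6→TankA→Out: bottleneck 5, flow now 15.
Augment Res→P1→J5→J4→Out: bottleneck 3, flow now 18.
No augmenting path remains; maximum flow = 18.
In the residual graph, reachable from Res: {Res, J7, P1, J6, J5, TankA}.
Min-cut edges: J5→J4 (3), TankA→Out (15); capacity 3 + 15 = 18.
This cut is saturated, so no flow can exceed 18.

18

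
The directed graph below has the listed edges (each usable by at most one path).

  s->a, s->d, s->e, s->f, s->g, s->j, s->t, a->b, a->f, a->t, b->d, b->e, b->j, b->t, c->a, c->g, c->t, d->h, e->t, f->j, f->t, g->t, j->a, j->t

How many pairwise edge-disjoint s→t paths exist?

6

Assign every edge capacity 1; by Menger, the answer equals the max flow.
Path s→t (+1); total 1.
Path s→a→t (+1); total 2.
Path s→e→t (+1); total 3.
Path s→f→t (+1); total 4.
Path s→g→t (+1); total 5.
Path s→j→t (+1); total 6.
No residual s→t path; max flow = 6.
Certifying cut of size 6: {s→a, s→e, s→f, s→g, s→j, s→t}.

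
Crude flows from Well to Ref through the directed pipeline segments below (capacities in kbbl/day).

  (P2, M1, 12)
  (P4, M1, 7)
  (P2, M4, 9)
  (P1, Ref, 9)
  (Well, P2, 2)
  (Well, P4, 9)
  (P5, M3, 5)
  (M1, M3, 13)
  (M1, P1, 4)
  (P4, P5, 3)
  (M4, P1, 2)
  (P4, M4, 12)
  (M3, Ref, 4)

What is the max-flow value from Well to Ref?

Augment Well→P4→M1→M3→Ref: bottleneck 4, flow now 4.
Augment Well→P4→M1→P1→Ref: bottleneck 3, flow now 7.
Augment Well→P4→M4→P1→Ref: bottleneck 2, flow now 9.
Augment Well→P2→M1→P1→Ref: bottleneck 1, flow now 10.
No augmenting path remains; maximum flow = 10.
In the residual graph, reachable from Well: {Well, P4, P2, M1, P5, M4, M3}.
Min-cut edges: M1→P1 (4), M4→P1 (2), M3→Ref (4); capacity 4 + 2 + 4 = 10.
This cut is saturated, so no flow can exceed 10.

10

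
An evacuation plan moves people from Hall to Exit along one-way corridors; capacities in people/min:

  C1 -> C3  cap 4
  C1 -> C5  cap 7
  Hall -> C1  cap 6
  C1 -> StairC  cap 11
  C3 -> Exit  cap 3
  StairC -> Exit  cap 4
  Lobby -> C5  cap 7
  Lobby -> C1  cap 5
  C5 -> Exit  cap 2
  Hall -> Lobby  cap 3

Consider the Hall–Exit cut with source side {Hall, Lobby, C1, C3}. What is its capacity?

Edges leaving {Hall, Lobby, C1, C3}: Lobby→C5 (7), C1→C5 (7), C1→StairC (11), C3→Exit (3).
Cut capacity = 7 + 7 + 11 + 3 = 28.

28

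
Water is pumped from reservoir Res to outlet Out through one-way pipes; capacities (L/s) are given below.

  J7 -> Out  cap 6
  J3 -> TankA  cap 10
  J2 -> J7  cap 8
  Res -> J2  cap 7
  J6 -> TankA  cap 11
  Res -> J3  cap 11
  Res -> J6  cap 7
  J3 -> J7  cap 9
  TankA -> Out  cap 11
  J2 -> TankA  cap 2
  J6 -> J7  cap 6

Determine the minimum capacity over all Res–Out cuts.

Augment Res→J2→TankA→Out: bottleneck 2, flow now 2.
Augment Res→J2→J7→Out: bottleneck 5, flow now 7.
Augment Res→J3→TankA→Out: bottleneck 9, flow now 16.
Augment Res→J3→J7→Out: bottleneck 1, flow now 17.
No augmenting path remains; maximum flow = 17.
By max-flow min-cut, the minimum cut capacity equals the max flow.
In the residual graph, reachable from Res: {Res, J2, J3, J6, TankA, J7}.
Min-cut edges: TankA→Out (11), J7→Out (6); capacity 11 + 6 = 17.

17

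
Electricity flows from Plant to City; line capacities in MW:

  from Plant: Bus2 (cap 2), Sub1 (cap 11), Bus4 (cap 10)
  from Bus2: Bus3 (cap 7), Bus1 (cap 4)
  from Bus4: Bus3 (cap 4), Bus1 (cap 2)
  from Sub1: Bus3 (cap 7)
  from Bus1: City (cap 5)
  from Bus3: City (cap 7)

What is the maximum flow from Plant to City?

11

Augment Plant→Bus2→Bus1→City: bottleneck 2, flow now 2.
Augment Plant→Bus4→Bus1→City: bottleneck 2, flow now 4.
Augment Plant→Bus4→Bus3→City: bottleneck 4, flow now 8.
Augment Plant→Sub1→Bus3→City: bottleneck 3, flow now 11.
No augmenting path remains; maximum flow = 11.
In the residual graph, reachable from Plant: {Plant, Bus4, Sub1, Bus3}.
Min-cut edges: Plant→Bus2 (2), Bus4→Bus1 (2), Bus3→City (7); capacity 2 + 2 + 7 = 11.
This cut is saturated, so no flow can exceed 11.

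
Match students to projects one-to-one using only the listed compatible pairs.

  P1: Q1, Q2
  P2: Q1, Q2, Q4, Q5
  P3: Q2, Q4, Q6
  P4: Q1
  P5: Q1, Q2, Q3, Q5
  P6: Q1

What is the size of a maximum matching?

Unit-capacity flow: source→left, listed edges, right→sink; max matching = max flow.
Augmenting path P1→Q1 (+1); matched 1.
Augmenting path P2→Q2 (+1); matched 2.
Augmenting path P3→Q4 (+1); matched 3.
Augmenting path P5→Q3 (+1); matched 4.
Augmenting path P4→Q1→P1→Q2→P2→Q5 (+1); matched 5.
No augmenting path remains; maximum matching = 5.
König certificate: {P1, P2, P3, P5, Q1} is a vertex cover of size 5 (every listed pair touches it), so no matching can be larger.

5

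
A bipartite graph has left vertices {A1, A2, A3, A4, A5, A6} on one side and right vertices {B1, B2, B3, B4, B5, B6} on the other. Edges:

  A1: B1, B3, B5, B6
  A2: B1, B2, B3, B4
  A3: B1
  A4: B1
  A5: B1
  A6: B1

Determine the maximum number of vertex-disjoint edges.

Unit-capacity flow: source→left, listed edges, right→sink; max matching = max flow.
Augmenting path A1→B1 (+1); matched 1.
Augmenting path A2→B2 (+1); matched 2.
Augmenting path A3→B1→A1→B3 (+1); matched 3.
No augmenting path remains; maximum matching = 3.
König certificate: {A1, A2, B1} is a vertex cover of size 3 (every listed pair touches it), so no matching can be larger.

3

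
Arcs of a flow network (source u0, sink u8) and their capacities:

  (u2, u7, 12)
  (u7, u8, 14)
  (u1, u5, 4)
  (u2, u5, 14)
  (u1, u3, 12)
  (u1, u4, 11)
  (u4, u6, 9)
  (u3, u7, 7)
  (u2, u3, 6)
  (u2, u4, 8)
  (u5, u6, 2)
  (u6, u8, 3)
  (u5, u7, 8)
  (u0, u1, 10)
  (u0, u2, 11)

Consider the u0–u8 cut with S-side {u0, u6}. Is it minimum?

No — its capacity is 24, but the minimum cut has capacity 17.

Given cut capacity: 10 + 11 + 3 = 24.
Augment u0→u2→u7→u8: bottleneck 11, flow now 11.
Augment u0→u1→u3→u7→u8: bottleneck 3, flow now 14.
Augment u0→u1→u4→u6→u8: bottleneck 3, flow now 17.
No augmenting path remains; maximum flow = 17.
In the residual graph, reachable from u0: {u0, u1, u2, u3, u4, u5, u6, u7}.
Min-cut edges: u6→u8 (3), u7→u8 (14); capacity 3 + 14 = 17.
Cut capacity 24 exceeds the max flow 17, so it is not minimum.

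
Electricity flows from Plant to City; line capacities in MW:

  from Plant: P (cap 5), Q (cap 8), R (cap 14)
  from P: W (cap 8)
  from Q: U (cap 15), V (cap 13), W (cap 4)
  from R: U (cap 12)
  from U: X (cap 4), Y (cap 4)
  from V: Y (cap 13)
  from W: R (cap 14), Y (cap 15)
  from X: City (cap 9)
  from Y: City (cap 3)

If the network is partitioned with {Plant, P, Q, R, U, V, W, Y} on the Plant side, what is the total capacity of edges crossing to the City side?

Edges leaving {Plant, P, Q, R, U, V, W, Y}: U→X (4), Y→City (3).
Cut capacity = 4 + 3 = 7.

7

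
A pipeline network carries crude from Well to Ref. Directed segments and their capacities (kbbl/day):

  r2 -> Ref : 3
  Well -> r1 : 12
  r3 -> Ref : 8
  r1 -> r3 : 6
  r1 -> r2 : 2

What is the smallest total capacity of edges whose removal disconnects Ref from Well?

Augment Well→r1→r2→Ref: bottleneck 2, flow now 2.
Augment Well→r1→r3→Ref: bottleneck 6, flow now 8.
No augmenting path remains; maximum flow = 8.
By max-flow min-cut, the minimum cut capacity equals the max flow.
In the residual graph, reachable from Well: {Well, r1}.
Min-cut edges: r1→r2 (2), r1→r3 (6); capacity 2 + 6 = 8.

8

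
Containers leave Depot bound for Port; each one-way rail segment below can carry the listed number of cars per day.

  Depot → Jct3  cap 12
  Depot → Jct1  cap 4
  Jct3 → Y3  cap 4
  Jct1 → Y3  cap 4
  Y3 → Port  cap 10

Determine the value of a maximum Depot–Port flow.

Augment Depot→Jct3→Y3→Port: bottleneck 4, flow now 4.
Augment Depot→Jct1→Y3→Port: bottleneck 4, flow now 8.
No augmenting path remains; maximum flow = 8.
In the residual graph, reachable from Depot: {Depot, Jct3}.
Min-cut edges: Depot→Jct1 (4), Jct3→Y3 (4); capacity 4 + 4 = 8.
This cut is saturated, so no flow can exceed 8.

8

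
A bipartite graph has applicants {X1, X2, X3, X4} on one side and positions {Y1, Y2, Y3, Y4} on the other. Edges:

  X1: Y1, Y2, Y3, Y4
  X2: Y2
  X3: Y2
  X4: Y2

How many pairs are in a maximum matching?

Unit-capacity flow: source→left, listed edges, right→sink; max matching = max flow.
Augmenting path X1→Y1 (+1); matched 1.
Augmenting path X2→Y2 (+1); matched 2.
No augmenting path remains; maximum matching = 2.
König certificate: {X1, Y2} is a vertex cover of size 2 (every listed pair touches it), so no matching can be larger.

2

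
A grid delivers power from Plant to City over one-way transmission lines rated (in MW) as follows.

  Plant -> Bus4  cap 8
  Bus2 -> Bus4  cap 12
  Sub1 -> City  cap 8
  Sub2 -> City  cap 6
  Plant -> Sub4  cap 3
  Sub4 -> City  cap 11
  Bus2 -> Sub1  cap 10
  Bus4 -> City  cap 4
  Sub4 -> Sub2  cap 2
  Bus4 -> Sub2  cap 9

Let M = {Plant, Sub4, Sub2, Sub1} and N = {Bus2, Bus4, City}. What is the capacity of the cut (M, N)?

Edges leaving {Plant, Sub4, Sub2, Sub1}: Plant→Bus4 (8), Sub4→City (11), Sub2→City (6), Sub1→City (8).
Cut capacity = 8 + 11 + 6 + 8 = 33.

33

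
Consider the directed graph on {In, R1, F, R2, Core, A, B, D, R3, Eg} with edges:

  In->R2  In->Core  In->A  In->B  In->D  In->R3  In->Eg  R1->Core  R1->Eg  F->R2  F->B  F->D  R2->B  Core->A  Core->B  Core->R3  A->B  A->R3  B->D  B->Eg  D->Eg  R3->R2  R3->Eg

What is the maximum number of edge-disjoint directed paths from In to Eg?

Assign every edge capacity 1; by Menger, the answer equals the max flow.
Path In→Eg (+1); total 1.
Path In→B→Eg (+1); total 2.
Path In→D→Eg (+1); total 3.
Path In→R3→Eg (+1); total 4.
No residual In→Eg path; max flow = 4.
Certifying cut of size 4: {B→Eg, D→Eg, In→Eg, R3→Eg}.

4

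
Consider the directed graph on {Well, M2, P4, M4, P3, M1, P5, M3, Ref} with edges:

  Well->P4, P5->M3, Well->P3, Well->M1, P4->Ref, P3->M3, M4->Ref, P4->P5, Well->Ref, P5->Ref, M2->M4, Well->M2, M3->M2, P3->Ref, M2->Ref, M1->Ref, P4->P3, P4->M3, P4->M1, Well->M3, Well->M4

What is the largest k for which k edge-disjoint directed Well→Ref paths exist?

6

Assign every edge capacity 1; by Menger, the answer equals the max flow.
Path Well→Ref (+1); total 1.
Path Well→M2→Ref (+1); total 2.
Path Well→P4→Ref (+1); total 3.
Path Well→M4→Ref (+1); total 4.
Path Well→P3→Ref (+1); total 5.
Path Well→M1→Ref (+1); total 6.
No residual Well→Ref path; max flow = 6.
Certifying cut of size 6: {M2→Ref, M4→Ref, Well→M1, Well→P3, Well→P4, Well→Ref}.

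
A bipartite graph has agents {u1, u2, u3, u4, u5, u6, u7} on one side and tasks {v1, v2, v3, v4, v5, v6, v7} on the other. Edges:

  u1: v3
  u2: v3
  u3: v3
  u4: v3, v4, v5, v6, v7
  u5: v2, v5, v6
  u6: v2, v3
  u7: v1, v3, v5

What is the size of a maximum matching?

5

Unit-capacity flow: source→left, listed edges, right→sink; max matching = max flow.
Augmenting path u1→v3 (+1); matched 1.
Augmenting path u4→v4 (+1); matched 2.
Augmenting path u5→v2 (+1); matched 3.
Augmenting path u7→v1 (+1); matched 4.
Augmenting path u6→v2→u5→v5 (+1); matched 5.
No augmenting path remains; maximum matching = 5.
König certificate: {u4, u5, u6, u7, v3} is a vertex cover of size 5 (every listed pair touches it), so no matching can be larger.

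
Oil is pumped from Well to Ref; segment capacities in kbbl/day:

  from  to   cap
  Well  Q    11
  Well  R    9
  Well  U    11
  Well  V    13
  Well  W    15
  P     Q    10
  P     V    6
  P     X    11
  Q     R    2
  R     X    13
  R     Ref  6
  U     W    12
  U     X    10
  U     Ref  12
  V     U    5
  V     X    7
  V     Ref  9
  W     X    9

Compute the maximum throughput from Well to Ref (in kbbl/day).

27

Augment Well→R→Ref: bottleneck 6, flow now 6.
Augment Well→U→Ref: bottleneck 11, flow now 17.
Augment Well→V→Ref: bottleneck 9, flow now 26.
Augment Well→V→U→Ref: bottleneck 1, flow now 27.
No augmenting path remains; maximum flow = 27.
In the residual graph, reachable from Well: {Well, Q, R, U, V, W, X}.
Min-cut edges: R→Ref (6), U→Ref (12), V→Ref (9); capacity 6 + 12 + 9 = 27.
This cut is saturated, so no flow can exceed 27.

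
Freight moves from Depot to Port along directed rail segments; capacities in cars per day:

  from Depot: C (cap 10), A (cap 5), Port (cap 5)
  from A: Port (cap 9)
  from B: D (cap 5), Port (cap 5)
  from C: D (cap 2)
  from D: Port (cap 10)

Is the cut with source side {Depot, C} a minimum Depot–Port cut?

Given cut capacity: 5 + 5 + 2 = 12.
Augment Depot→Port: bottleneck 5, flow now 5.
Augment Depot→A→Port: bottleneck 5, flow now 10.
Augment Depot→C→D→Port: bottleneck 2, flow now 12.
No augmenting path remains; maximum flow = 12.
Cut capacity 12 equals the max flow, so it is a minimum cut.

Yes — it is a minimum cut (capacity 12).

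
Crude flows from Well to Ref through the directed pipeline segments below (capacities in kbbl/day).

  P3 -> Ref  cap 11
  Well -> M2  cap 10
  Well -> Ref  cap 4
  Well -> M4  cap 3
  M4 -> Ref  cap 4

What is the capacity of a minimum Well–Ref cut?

Augment Well→Ref: bottleneck 4, flow now 4.
Augment Well→M4→Ref: bottleneck 3, flow now 7.
No augmenting path remains; maximum flow = 7.
By max-flow min-cut, the minimum cut capacity equals the max flow.
In the residual graph, reachable from Well: {Well, M2}.
Min-cut edges: Well→M4 (3), Well→Ref (4); capacity 3 + 4 = 7.

7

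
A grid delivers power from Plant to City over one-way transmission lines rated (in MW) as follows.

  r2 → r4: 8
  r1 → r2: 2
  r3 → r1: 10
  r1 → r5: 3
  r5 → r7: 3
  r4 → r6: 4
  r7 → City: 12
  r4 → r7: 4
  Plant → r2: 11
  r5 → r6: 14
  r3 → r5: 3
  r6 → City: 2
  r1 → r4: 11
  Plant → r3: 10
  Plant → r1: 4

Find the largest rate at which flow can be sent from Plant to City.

Augment Plant→r1→r4→r6→City: bottleneck 2, flow now 2.
Augment Plant→r1→r4→r7→City: bottleneck 2, flow now 4.
Augment Plant→r2→r4→r7→City: bottleneck 2, flow now 6.
Augment Plant→r3→r5→r7→City: bottleneck 3, flow now 9.
No augmenting path remains; maximum flow = 9.
In the residual graph, reachable from Plant: {Plant, r1, r2, r3, r4, r5, r6}.
Min-cut edges: r4→r7 (4), r5→r7 (3), r6→City (2); capacity 4 + 3 + 2 = 9.
This cut is saturated, so no flow can exceed 9.

9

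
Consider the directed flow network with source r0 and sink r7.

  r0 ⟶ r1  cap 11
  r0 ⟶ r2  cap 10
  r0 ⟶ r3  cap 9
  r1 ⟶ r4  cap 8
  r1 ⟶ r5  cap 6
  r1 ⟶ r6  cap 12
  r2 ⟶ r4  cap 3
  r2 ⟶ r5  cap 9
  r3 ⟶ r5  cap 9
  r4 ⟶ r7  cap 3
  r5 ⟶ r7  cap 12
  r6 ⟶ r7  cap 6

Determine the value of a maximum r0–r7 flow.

21

Augment r0→r1→r4→r7: bottleneck 3, flow now 3.
Augment r0→r1→r5→r7: bottleneck 6, flow now 9.
Augment r0→r1→r6→r7: bottleneck 2, flow now 11.
Augment r0→r2→r5→r7: bottleneck 6, flow now 17.
Augment r0→r2→r4→r1→r6→r7: bottleneck 3, flow now 20. (uses reverse residual edge)
Augment r0→r2→r5→r1→r6→r7: bottleneck 1, flow now 21. (uses reverse residual edge)
No augmenting path remains; maximum flow = 21.
In the residual graph, reachable from r0: {r0, r1, r2, r3, r4, r5, r6}.
Min-cut edges: r4→r7 (3), r5→r7 (12), r6→r7 (6); capacity 3 + 12 + 6 = 21.
This cut is saturated, so no flow can exceed 21.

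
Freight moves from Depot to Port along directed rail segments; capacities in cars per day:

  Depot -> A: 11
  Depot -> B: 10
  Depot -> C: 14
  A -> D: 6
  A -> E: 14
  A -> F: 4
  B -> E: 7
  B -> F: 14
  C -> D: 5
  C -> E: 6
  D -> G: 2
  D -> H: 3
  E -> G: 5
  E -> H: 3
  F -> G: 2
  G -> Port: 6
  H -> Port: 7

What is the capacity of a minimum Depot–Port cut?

Augment Depot→A→D→G→Port: bottleneck 2, flow now 2.
Augment Depot→A→D→H→Port: bottleneck 3, flow now 5.
Augment Depot→A→E→G→Port: bottleneck 4, flow now 9.
Augment Depot→A→E→H→Port: bottleneck 2, flow now 11.
Augment Depot→B→E→H→Port: bottleneck 1, flow now 12.
No augmenting path remains; maximum flow = 12.
By max-flow min-cut, the minimum cut capacity equals the max flow.
In the residual graph, reachable from Depot: {Depot, A, B, C, D, E, F, G}.
Min-cut edges: D→H (3), E→H (3), G→Port (6); capacity 3 + 3 + 6 = 12.

12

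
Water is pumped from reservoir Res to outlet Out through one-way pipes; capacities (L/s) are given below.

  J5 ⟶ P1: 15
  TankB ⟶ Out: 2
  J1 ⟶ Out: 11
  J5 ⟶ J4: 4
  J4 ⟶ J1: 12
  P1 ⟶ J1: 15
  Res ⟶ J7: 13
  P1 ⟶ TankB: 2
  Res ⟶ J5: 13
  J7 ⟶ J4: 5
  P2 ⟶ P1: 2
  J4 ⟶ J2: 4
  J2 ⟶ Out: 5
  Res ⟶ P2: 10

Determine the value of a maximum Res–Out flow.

Augment Res→P2→P1→J1→Out: bottleneck 2, flow now 2.
Augment Res→J7→J4→J1→Out: bottleneck 5, flow now 7.
Augment Res→J5→P1→J1→Out: bottleneck 4, flow now 11.
Augment Res→J5→P1→TankB→Out: bottleneck 2, flow now 13.
Augment Res→J5→J4→J2→Out: bottleneck 4, flow now 17.
No augmenting path remains; maximum flow = 17.
In the residual graph, reachable from Res: {Res, P2, J7, J5, P1, J4, J1}.
Min-cut edges: P1→TankB (2), J4→J2 (4), J1→Out (11); capacity 2 + 4 + 11 = 17.
This cut is saturated, so no flow can exceed 17.

17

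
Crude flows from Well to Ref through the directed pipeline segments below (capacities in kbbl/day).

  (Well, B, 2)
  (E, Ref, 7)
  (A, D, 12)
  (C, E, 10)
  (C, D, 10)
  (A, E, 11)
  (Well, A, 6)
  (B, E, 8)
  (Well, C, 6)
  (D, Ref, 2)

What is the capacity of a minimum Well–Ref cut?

Augment Well→A→D→Ref: bottleneck 2, flow now 2.
Augment Well→A→E→Ref: bottleneck 4, flow now 6.
Augment Well→B→E→Ref: bottleneck 2, flow now 8.
Augment Well→C→E→Ref: bottleneck 1, flow now 9.
No augmenting path remains; maximum flow = 9.
By max-flow min-cut, the minimum cut capacity equals the max flow.
In the residual graph, reachable from Well: {Well, A, B, C, D, E}.
Min-cut edges: D→Ref (2), E→Ref (7); capacity 2 + 7 = 9.

9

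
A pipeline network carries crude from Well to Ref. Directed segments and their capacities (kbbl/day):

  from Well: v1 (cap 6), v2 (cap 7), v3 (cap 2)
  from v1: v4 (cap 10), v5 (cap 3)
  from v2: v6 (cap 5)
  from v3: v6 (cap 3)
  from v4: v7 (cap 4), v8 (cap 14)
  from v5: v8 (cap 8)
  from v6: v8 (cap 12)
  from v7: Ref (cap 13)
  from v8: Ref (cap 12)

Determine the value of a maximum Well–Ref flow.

13

Augment Well→v1→v4→v7→Ref: bottleneck 4, flow now 4.
Augment Well→v1→v4→v8→Ref: bottleneck 2, flow now 6.
Augment Well→v2→v6→v8→Ref: bottleneck 5, flow now 11.
Augment Well→v3→v6→v8→Ref: bottleneck 2, flow now 13.
No augmenting path remains; maximum flow = 13.
In the residual graph, reachable from Well: {Well, v2}.
Min-cut edges: Well→v1 (6), Well→v3 (2), v2→v6 (5); capacity 6 + 2 + 5 = 13.
This cut is saturated, so no flow can exceed 13.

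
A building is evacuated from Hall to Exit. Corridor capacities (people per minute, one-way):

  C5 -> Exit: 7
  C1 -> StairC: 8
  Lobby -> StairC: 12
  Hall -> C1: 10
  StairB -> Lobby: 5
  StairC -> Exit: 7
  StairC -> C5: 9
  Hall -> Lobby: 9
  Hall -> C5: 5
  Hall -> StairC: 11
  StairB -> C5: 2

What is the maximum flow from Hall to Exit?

14

Augment Hall→StairC→Exit: bottleneck 7, flow now 7.
Augment Hall→C5→Exit: bottleneck 5, flow now 12.
Augment Hall→StairC→C5→Exit: bottleneck 2, flow now 14.
No augmenting path remains; maximum flow = 14.
In the residual graph, reachable from Hall: {Hall, Lobby, C1, StairC, C5}.
Min-cut edges: StairC→Exit (7), C5→Exit (7); capacity 7 + 7 = 14.
This cut is saturated, so no flow can exceed 14.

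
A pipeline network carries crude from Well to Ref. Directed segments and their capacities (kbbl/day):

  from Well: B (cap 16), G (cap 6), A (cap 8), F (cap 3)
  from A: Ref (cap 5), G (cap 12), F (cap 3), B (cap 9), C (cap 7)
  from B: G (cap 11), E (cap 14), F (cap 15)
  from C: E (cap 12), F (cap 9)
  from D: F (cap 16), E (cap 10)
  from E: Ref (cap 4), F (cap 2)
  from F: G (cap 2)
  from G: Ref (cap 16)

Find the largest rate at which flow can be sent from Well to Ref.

Augment Well→A→Ref: bottleneck 5, flow now 5.
Augment Well→G→Ref: bottleneck 6, flow now 11.
Augment Well→A→G→Ref: bottleneck 3, flow now 14.
Augment Well→B→E→Ref: bottleneck 4, flow now 18.
Augment Well→B→G→Ref: bottleneck 7, flow now 25.
No augmenting path remains; maximum flow = 25.
In the residual graph, reachable from Well: {Well, A, B, C, E, F, G}.
Min-cut edges: A→Ref (5), E→Ref (4), G→Ref (16); capacity 5 + 4 + 16 = 25.
This cut is saturated, so no flow can exceed 25.

25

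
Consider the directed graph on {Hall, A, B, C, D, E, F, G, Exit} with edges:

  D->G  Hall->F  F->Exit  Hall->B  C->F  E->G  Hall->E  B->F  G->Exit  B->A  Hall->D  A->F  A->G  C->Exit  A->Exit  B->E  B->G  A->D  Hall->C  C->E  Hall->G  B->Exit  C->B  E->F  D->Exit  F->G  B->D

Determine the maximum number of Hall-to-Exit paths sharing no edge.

Assign every edge capacity 1; by Menger, the answer equals the max flow.
Path Hall→B→Exit (+1); total 1.
Path Hall→C→Exit (+1); total 2.
Path Hall→D→Exit (+1); total 3.
Path Hall→F→Exit (+1); total 4.
Path Hall→G→Exit (+1); total 5.
No residual Hall→Exit path; max flow = 5.
Certifying cut of size 5: {F→Exit, G→Exit, Hall→B, Hall→C, Hall→D}.

5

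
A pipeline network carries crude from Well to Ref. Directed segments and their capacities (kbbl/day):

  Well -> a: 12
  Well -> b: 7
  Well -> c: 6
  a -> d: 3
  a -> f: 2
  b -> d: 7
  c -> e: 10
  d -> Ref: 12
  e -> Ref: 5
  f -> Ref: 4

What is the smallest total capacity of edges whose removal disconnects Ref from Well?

17

Augment Well→a→d→Ref: bottleneck 3, flow now 3.
Augment Well→a→f→Ref: bottleneck 2, flow now 5.
Augment Well→b→d→Ref: bottleneck 7, flow now 12.
Augment Well→c→e→Ref: bottleneck 5, flow now 17.
No augmenting path remains; maximum flow = 17.
By max-flow min-cut, the minimum cut capacity equals the max flow.
In the residual graph, reachable from Well: {Well, a, c, e}.
Min-cut edges: Well→b (7), a→d (3), a→f (2), e→Ref (5); capacity 7 + 3 + 2 + 5 = 17.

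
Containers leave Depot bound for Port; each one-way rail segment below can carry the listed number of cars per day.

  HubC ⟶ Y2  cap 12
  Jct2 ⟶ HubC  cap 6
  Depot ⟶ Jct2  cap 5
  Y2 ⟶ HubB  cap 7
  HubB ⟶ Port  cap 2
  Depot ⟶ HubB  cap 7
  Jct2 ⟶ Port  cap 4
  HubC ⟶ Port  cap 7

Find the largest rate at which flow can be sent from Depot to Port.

7

Augment Depot→Jct2→Port: bottleneck 4, flow now 4.
Augment Depot→HubB→Port: bottleneck 2, flow now 6.
Augment Depot→Jct2→HubC→Port: bottleneck 1, flow now 7.
No augmenting path remains; maximum flow = 7.
In the residual graph, reachable from Depot: {Depot, HubB}.
Min-cut edges: Depot→Jct2 (5), HubB→Port (2); capacity 5 + 2 = 7.
This cut is saturated, so no flow can exceed 7.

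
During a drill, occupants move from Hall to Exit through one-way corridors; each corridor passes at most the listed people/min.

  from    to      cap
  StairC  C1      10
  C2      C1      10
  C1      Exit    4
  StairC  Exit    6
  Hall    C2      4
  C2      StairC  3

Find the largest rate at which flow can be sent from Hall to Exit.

4

Augment Hall→C2→StairC→Exit: bottleneck 3, flow now 3.
Augment Hall→C2→C1→Exit: bottleneck 1, flow now 4.
No augmenting path remains; maximum flow = 4.
In the residual graph, reachable from Hall: {Hall}.
Min-cut edges: Hall→C2 (4); capacity 4 = 4.
This cut is saturated, so no flow can exceed 4.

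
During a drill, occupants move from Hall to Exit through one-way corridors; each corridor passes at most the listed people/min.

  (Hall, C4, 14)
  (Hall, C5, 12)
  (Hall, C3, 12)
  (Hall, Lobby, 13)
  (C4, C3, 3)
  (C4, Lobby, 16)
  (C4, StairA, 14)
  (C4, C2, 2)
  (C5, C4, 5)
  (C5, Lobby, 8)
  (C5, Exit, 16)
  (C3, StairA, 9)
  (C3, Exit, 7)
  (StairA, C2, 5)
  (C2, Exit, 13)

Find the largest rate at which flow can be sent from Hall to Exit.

Augment Hall→C5→Exit: bottleneck 12, flow now 12.
Augment Hall→C3→Exit: bottleneck 7, flow now 19.
Augment Hall→C4→C2→Exit: bottleneck 2, flow now 21.
Augment Hall→C4→StairA→C2→Exit: bottleneck 5, flow now 26.
No augmenting path remains; maximum flow = 26.
In the residual graph, reachable from Hall: {Hall, C4, C3, Lobby, StairA}.
Min-cut edges: Hall→C5 (12), C4→C2 (2), C3→Exit (7), StairA→C2 (5); capacity 12 + 2 + 7 + 5 = 26.
This cut is saturated, so no flow can exceed 26.

26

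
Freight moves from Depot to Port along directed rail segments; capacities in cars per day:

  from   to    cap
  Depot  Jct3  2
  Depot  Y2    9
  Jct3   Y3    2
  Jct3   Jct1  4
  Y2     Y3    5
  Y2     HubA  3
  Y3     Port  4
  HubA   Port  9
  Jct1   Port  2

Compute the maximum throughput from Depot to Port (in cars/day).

9

Augment Depot→Jct3→Y3→Port: bottleneck 2, flow now 2.
Augment Depot→Y2→Y3→Port: bottleneck 2, flow now 4.
Augment Depot→Y2→HubA→Port: bottleneck 3, flow now 7.
Augment Depot→Y2→Y3→Jct3→Jct1→Port: bottleneck 2, flow now 9. (uses reverse residual edge)
No augmenting path remains; maximum flow = 9.
In the residual graph, reachable from Depot: {Depot, Y2, Y3}.
Min-cut edges: Depot→Jct3 (2), Y2→HubA (3), Y3→Port (4); capacity 2 + 3 + 4 = 9.
This cut is saturated, so no flow can exceed 9.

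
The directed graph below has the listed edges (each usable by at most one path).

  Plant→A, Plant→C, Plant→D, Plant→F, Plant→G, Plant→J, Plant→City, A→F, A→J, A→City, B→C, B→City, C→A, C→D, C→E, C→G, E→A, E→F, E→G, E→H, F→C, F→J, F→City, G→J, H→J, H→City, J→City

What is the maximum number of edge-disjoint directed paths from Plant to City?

Assign every edge capacity 1; by Menger, the answer equals the max flow.
Path Plant→City (+1); total 1.
Path Plant→A→City (+1); total 2.
Path Plant→F→City (+1); total 3.
Path Plant→J→City (+1); total 4.
Path Plant→C→E→H→City (+1); total 5.
No residual Plant→City path; max flow = 5.
Certifying cut of size 5: {J→City, Plant→A, Plant→C, Plant→City, Plant→F}.

5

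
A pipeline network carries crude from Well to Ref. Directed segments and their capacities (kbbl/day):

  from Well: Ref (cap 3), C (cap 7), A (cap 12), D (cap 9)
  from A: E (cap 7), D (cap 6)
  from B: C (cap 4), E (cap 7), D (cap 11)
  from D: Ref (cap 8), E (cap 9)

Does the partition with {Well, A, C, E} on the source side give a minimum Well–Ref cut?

No — its capacity is 18, but the minimum cut has capacity 11.

Given cut capacity: 9 + 3 + 6 = 18.
Augment Well→Ref: bottleneck 3, flow now 3.
Augment Well→D→Ref: bottleneck 8, flow now 11.
No augmenting path remains; maximum flow = 11.
In the residual graph, reachable from Well: {Well, A, C, D, E}.
Min-cut edges: Well→Ref (3), D→Ref (8); capacity 3 + 8 = 11.
Cut capacity 18 exceeds the max flow 11, so it is not minimum.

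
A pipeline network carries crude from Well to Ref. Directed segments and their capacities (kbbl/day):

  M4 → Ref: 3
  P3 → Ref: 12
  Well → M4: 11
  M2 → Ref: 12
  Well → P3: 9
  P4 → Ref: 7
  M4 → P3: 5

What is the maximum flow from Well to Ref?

15

Augment Well→P3→Ref: bottleneck 9, flow now 9.
Augment Well→M4→Ref: bottleneck 3, flow now 12.
Augment Well→M4→P3→Ref: bottleneck 3, flow now 15.
No augmenting path remains; maximum flow = 15.
In the residual graph, reachable from Well: {Well, P3, M4}.
Min-cut edges: P3→Ref (12), M4→Ref (3); capacity 12 + 3 = 15.
This cut is saturated, so no flow can exceed 15.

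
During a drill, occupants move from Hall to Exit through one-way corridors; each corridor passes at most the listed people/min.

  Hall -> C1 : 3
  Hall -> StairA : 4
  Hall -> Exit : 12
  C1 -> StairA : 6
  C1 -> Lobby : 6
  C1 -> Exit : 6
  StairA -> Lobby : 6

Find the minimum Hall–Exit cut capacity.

15

Augment Hall→Exit: bottleneck 12, flow now 12.
Augment Hall→C1→Exit: bottleneck 3, flow now 15.
No augmenting path remains; maximum flow = 15.
By max-flow min-cut, the minimum cut capacity equals the max flow.
In the residual graph, reachable from Hall: {Hall, StairA, Lobby}.
Min-cut edges: Hall→C1 (3), Hall→Exit (12); capacity 3 + 12 = 15.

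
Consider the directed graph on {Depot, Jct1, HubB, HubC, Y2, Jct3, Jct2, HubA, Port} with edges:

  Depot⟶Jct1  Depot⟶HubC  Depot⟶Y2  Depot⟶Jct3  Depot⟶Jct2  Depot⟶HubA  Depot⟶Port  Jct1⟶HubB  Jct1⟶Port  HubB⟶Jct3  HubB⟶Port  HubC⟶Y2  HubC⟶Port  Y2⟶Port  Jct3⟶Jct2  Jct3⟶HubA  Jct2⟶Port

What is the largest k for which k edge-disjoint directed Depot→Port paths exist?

5

Assign every edge capacity 1; by Menger, the answer equals the max flow.
Path Depot→Port (+1); total 1.
Path Depot→Jct1→Port (+1); total 2.
Path Depot→HubC→Port (+1); total 3.
Path Depot→Y2→Port (+1); total 4.
Path Depot→Jct2→Port (+1); total 5.
No residual Depot→Port path; max flow = 5.
Certifying cut of size 5: {Depot→HubC, Depot→Jct1, Depot→Port, Depot→Y2, Jct2→Port}.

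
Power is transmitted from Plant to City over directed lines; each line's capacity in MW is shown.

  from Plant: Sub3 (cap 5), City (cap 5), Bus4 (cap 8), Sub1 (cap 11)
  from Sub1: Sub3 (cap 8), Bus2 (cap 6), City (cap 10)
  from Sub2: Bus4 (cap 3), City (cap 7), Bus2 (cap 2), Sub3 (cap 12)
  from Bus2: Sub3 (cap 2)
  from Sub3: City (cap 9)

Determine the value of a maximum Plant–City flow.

21

Augment Plant→City: bottleneck 5, flow now 5.
Augment Plant→Sub1→City: bottleneck 10, flow now 15.
Augment Plant→Sub3→City: bottleneck 5, flow now 20.
Augment Plant→Sub1→Sub3→City: bottleneck 1, flow now 21.
No augmenting path remains; maximum flow = 21.
In the residual graph, reachable from Plant: {Plant, Bus4}.
Min-cut edges: Plant→Sub1 (11), Plant→Sub3 (5), Plant→City (5); capacity 11 + 5 + 5 = 21.
This cut is saturated, so no flow can exceed 21.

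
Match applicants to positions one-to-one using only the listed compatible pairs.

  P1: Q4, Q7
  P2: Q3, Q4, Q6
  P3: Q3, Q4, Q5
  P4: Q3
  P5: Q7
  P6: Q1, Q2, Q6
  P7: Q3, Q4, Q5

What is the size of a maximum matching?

6

Unit-capacity flow: source→left, listed edges, right→sink; max matching = max flow.
Augmenting path P1→Q4 (+1); matched 1.
Augmenting path P2→Q3 (+1); matched 2.
Augmenting path P3→Q5 (+1); matched 3.
Augmenting path P5→Q7 (+1); matched 4.
Augmenting path P6→Q1 (+1); matched 5.
Augmenting path P4→Q3→P2→Q6 (+1); matched 6.
No augmenting path remains; maximum matching = 6.
König certificate: {P2, P6, Q3, Q4, Q5, Q7} is a vertex cover of size 6 (every listed pair touches it), so no matching can be larger.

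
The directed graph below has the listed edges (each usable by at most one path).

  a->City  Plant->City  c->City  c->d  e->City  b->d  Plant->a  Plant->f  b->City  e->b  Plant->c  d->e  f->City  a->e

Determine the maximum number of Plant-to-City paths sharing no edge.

4

Assign every edge capacity 1; by Menger, the answer equals the max flow.
Path Plant→City (+1); total 1.
Path Plant→a→City (+1); total 2.
Path Plant→c→City (+1); total 3.
Path Plant→f→City (+1); total 4.
No residual Plant→City path; max flow = 4.
Certifying cut of size 4: {Plant→City, Plant→a, Plant→c, Plant→f}.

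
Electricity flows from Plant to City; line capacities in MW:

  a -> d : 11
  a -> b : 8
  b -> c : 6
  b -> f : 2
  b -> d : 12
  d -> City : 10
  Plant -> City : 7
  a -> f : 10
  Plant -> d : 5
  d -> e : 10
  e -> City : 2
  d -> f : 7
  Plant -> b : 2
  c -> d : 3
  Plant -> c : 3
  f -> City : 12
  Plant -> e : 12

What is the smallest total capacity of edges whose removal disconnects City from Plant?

19

Augment Plant→City: bottleneck 7, flow now 7.
Augment Plant→d→City: bottleneck 5, flow now 12.
Augment Plant→e→City: bottleneck 2, flow now 14.
Augment Plant→b→d→City: bottleneck 2, flow now 16.
Augment Plant→c→d→City: bottleneck 3, flow now 19.
No augmenting path remains; maximum flow = 19.
By max-flow min-cut, the minimum cut capacity equals the max flow.
In the residual graph, reachable from Plant: {Plant, e}.
Min-cut edges: Plant→b (2), Plant→c (3), Plant→d (5), Plant→City (7), e→City (2); capacity 2 + 3 + 5 + 7 + 2 = 19.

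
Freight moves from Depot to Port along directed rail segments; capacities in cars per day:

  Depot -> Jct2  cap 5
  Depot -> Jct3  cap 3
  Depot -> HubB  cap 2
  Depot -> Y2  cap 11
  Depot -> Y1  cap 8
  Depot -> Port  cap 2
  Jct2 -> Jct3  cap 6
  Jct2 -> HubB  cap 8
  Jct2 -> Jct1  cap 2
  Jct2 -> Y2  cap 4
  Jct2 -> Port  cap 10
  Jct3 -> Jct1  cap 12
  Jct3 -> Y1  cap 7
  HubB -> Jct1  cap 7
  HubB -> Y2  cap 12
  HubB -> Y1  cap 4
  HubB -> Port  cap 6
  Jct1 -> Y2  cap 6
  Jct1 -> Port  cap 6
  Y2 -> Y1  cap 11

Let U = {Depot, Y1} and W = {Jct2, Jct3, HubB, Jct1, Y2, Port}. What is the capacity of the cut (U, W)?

23

Edges leaving {Depot, Y1}: Depot→Jct2 (5), Depot→Jct3 (3), Depot→HubB (2), Depot→Y2 (11), Depot→Port (2).
Cut capacity = 5 + 3 + 2 + 11 + 2 = 23.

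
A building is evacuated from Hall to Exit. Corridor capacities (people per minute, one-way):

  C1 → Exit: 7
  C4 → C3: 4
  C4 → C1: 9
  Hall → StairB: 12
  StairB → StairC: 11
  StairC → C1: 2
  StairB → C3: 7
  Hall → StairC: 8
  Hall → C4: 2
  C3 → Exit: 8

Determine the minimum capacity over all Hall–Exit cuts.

11

Augment Hall→StairC→C1→Exit: bottleneck 2, flow now 2.
Augment Hall→C4→C3→Exit: bottleneck 2, flow now 4.
Augment Hall→StairB→C3→Exit: bottleneck 6, flow now 10.
Augment Hall→StairB→C3→C4→C1→Exit: bottleneck 1, flow now 11. (uses reverse residual edge)
No augmenting path remains; maximum flow = 11.
By max-flow min-cut, the minimum cut capacity equals the max flow.
In the residual graph, reachable from Hall: {Hall, StairC, StairB}.
Min-cut edges: Hall→C4 (2), StairC→C1 (2), StairB→C3 (7); capacity 2 + 2 + 7 = 11.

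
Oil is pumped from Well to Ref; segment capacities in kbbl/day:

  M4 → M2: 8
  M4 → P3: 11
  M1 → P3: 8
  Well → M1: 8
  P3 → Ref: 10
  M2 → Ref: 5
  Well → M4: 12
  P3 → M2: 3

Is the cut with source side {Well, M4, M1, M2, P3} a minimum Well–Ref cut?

Given cut capacity: 5 + 10 = 15.
Augment Well→M4→M2→Ref: bottleneck 5, flow now 5.
Augment Well→M4→P3→Ref: bottleneck 7, flow now 12.
Augment Well→M1→P3→Ref: bottleneck 3, flow now 15.
No augmenting path remains; maximum flow = 15.
Cut capacity 15 equals the max flow, so it is a minimum cut.

Yes — it is a minimum cut (capacity 15).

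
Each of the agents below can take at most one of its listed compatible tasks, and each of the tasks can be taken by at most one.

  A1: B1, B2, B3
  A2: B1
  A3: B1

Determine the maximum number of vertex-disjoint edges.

Unit-capacity flow: source→left, listed edges, right→sink; max matching = max flow.
Augmenting path A1→B1 (+1); matched 1.
Augmenting path A2→B1→A1→B2 (+1); matched 2.
No augmenting path remains; maximum matching = 2.
König certificate: {A1, B1} is a vertex cover of size 2 (every listed pair touches it), so no matching can be larger.

2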